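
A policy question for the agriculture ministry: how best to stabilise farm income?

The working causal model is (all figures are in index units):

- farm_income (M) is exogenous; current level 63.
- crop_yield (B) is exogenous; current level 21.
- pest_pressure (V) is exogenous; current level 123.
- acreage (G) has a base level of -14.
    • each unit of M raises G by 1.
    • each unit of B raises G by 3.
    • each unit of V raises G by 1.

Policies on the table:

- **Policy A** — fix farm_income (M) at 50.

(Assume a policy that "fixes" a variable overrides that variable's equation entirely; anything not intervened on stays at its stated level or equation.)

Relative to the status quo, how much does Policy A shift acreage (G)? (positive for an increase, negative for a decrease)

-13

Baseline:
  M = 63
  B = 21
  V = 123
  G = -14 + 63 + 3·21 + 123 = 235
Policy A (M := 50):
  M = 50
  B = 21
  V = 123
  G = -14 + 50 + 3·21 + 123 = 222
Change in G: 222 − 235 = -13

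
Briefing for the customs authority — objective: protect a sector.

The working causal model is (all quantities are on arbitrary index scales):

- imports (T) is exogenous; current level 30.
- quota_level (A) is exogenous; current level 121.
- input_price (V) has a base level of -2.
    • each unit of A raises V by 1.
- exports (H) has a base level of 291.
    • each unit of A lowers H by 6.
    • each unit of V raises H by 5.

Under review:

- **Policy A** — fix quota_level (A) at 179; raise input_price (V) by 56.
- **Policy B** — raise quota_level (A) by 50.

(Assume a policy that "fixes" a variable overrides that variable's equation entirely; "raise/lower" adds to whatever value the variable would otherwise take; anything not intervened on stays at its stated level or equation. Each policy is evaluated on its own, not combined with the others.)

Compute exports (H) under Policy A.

Policy A (A := 179, V + 56):
  A = 179
  V = -2 + 179 (+56 from intervention) = 233
  H = 291 − 6·179 + 5·233 = 382

382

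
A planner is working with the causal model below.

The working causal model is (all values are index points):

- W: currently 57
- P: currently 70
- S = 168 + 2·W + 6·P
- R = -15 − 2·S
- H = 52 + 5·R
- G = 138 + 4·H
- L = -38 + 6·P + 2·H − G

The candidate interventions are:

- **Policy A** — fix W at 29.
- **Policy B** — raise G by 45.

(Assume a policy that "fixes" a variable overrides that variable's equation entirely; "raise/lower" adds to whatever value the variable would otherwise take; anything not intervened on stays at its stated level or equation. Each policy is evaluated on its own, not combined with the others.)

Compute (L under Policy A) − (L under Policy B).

Policy A (W := 29):
  W = 29
  P = 70
  S = 168 + 2·29 + 6·70 = 646
  R = -15 − 2·646 = -1307
  H = 52 + 5·(-1307) = -6483
  G = 138 + 4·(-6483) = -25794
  L = -38 + 6·70 + 2·(-6483) − (-25794) = 13210
Policy B (G + 45):
  W = 57
  P = 70
  S = 168 + 2·57 + 6·70 = 702
  R = -15 − 2·702 = -1419
  H = 52 + 5·(-1419) = -7043
  G = 138 + 4·(-7043) (+45 from intervention) = -27989
  L = -38 + 6·70 + 2·(-7043) − (-27989) = 14285
L: 13210 − 14285 = -1075

-1075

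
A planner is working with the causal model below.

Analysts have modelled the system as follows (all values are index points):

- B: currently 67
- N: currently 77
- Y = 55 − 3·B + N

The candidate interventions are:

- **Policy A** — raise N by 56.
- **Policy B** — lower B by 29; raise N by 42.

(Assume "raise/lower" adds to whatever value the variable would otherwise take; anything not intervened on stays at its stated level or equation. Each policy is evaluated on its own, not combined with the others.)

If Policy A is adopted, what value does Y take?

Policy A (N + 56):
  B = 67
  N = 77 + 56 = 133
  Y = 55 − 3·67 + 133 = -13

-13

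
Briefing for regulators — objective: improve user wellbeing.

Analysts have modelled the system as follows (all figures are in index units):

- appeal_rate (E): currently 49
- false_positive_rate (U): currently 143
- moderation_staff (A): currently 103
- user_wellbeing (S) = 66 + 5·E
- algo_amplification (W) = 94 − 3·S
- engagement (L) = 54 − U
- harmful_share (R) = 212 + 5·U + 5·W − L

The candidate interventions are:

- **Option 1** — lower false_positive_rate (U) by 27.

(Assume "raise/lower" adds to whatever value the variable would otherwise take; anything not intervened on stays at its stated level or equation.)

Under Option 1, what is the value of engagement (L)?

Option 1 (U − 27):
  U = 143 − 27 = 116
  L = 54 − 116 = -62

-62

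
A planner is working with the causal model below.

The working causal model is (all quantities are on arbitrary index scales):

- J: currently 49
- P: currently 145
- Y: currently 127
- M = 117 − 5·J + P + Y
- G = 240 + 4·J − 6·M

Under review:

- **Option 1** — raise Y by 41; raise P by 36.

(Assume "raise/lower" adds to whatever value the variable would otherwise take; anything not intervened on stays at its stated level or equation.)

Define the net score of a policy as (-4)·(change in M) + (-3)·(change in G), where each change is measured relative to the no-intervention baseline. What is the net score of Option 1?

Baseline:
  J = 49
  P = 145
  Y = 127
  M = 117 − 5·49 + 145 + 127 = 144
  G = 240 + 4·49 − 6·144 = -428
Option 1 (Y + 41, P + 36):
  J = 49
  P = 145 + 36 = 181
  Y = 127 + 41 = 168
  M = 117 − 5·49 + 181 + 168 = 221
  G = 240 + 4·49 − 6·221 = -890
ΔM = 221 − 144 = 77; ΔG = -890 − (-428) = -462
Score = (-4)·77 + (-3)·(-462) = 1078

1078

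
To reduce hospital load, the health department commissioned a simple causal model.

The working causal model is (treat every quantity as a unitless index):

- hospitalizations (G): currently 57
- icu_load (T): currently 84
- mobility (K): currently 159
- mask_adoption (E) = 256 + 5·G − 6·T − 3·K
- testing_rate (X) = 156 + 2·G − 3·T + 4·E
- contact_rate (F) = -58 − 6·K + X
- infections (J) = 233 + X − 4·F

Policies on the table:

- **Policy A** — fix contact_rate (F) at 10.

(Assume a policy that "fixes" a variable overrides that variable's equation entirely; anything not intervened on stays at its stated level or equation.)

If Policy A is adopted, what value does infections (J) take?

-1549

Policy A (F := 10):
  G = 57
  T = 84
  K = 159
  E = 256 + 5·57 − 6·84 − 3·159 = -440
  X = 156 + 2·57 − 3·84 + 4·(-440) = -1742
  F = 10
  J = 233 + (-1742) − 4·10 = -1549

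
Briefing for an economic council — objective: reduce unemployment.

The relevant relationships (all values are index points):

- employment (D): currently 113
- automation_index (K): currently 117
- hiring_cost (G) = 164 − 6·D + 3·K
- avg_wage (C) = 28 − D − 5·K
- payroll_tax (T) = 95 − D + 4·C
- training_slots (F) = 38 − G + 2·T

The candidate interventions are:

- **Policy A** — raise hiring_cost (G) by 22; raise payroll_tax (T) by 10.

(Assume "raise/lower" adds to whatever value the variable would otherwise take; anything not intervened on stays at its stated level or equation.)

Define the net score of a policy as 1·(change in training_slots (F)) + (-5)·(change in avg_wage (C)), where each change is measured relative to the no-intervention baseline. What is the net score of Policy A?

Baseline:
  D = 113
  K = 117
  G = 164 − 6·113 + 3·117 = -163
  C = 28 − 113 − 5·117 = -670
  T = 95 − 113 + 4·(-670) = -2698
  F = 38 − (-163) + 2·(-2698) = -5195
Policy A (G + 22, T + 10):
  D = 113
  K = 117
  G = 164 − 6·113 + 3·117 (+22 from intervention) = -141
  C = 28 − 113 − 5·117 = -670
  T = 95 − 113 + 4·(-670) (+10 from intervention) = -2688
  F = 38 − (-141) + 2·(-2688) = -5197
ΔF = -5197 − (-5195) = -2; ΔC = -670 − (-670) = 0
Score = 1·(-2) + (-5)·0 = -2

-2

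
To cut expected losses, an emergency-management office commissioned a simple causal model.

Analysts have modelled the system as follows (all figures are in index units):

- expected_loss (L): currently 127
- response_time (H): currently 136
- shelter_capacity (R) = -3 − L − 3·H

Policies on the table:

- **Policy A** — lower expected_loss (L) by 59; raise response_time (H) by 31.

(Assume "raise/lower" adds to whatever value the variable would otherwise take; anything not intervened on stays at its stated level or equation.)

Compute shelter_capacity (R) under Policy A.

-572

Policy A (L − 59, H + 31):
  L = 127 − 59 = 68
  H = 136 + 31 = 167
  R = -3 − 68 − 3·167 = -572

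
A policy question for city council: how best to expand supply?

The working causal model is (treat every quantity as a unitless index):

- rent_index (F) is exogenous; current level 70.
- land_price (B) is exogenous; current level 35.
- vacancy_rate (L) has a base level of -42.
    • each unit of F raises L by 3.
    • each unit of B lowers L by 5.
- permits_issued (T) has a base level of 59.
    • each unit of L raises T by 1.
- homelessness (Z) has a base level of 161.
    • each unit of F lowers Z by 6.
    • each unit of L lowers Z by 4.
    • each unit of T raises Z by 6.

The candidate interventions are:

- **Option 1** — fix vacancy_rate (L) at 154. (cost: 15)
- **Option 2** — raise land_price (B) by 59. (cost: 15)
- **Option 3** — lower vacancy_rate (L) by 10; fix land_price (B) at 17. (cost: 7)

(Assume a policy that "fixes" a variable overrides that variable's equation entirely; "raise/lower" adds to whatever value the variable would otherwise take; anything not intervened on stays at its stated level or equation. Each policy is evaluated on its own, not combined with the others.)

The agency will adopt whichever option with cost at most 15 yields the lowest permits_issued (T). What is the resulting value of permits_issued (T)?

Option 1 (L := 154):
  F = 70
  B = 35
  L = 154
  T = 59 + 154 = 213
Option 2 (B + 59):
  F = 70
  B = 35 + 59 = 94
  L = -42 + 3·70 − 5·94 = -302
  T = 59 + (-302) = -243
Option 3 (L − 10, B := 17):
  F = 70
  B = 17
  L = -42 + 3·70 − 5·17 (−10 from intervention) = 73
  T = 59 + 73 = 132
Comparing — Option 1: T=213, Option 2: T=-243, Option 3: T=132. Lowest is -243 (Option 2).

-243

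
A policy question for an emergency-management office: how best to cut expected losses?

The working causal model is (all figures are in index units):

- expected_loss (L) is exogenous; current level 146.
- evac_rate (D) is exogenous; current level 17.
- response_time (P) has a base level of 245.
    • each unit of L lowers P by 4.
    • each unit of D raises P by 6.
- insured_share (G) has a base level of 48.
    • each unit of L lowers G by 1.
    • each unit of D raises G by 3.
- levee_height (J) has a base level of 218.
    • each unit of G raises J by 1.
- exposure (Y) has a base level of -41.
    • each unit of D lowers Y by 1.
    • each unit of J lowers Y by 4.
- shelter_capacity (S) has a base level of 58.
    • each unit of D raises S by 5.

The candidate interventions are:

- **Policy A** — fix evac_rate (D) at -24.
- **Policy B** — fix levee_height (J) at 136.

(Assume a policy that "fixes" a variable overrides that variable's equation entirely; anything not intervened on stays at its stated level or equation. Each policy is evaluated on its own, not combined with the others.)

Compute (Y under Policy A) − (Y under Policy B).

393

Policy A (D := -24):
  L = 146
  D = -24
  G = 48 − 146 + 3·(-24) = -170
  J = 218 + (-170) = 48
  Y = -41 − (-24) − 4·48 = -209
Policy B (J := 136):
  L = 146
  D = 17
  G = 48 − 146 + 3·17 = -47
  J = 136
  Y = -41 − 17 − 4·136 = -602
Y: -209 − (-602) = 393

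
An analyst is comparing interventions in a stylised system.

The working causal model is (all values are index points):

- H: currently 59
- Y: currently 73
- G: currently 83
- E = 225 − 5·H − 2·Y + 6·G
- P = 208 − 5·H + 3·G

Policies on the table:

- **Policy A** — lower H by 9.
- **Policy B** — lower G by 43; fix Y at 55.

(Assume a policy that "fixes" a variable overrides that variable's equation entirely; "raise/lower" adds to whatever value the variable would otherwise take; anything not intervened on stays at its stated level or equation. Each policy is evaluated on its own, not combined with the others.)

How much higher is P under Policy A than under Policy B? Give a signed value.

Policy A (H − 9):
  H = 59 − 9 = 50
  G = 83
  P = 208 − 5·50 + 3·83 = 207
Policy B (G − 43, Y := 55):
  H = 59
  G = 83 − 43 = 40
  P = 208 − 5·59 + 3·40 = 33
P: 207 − 33 = 174

174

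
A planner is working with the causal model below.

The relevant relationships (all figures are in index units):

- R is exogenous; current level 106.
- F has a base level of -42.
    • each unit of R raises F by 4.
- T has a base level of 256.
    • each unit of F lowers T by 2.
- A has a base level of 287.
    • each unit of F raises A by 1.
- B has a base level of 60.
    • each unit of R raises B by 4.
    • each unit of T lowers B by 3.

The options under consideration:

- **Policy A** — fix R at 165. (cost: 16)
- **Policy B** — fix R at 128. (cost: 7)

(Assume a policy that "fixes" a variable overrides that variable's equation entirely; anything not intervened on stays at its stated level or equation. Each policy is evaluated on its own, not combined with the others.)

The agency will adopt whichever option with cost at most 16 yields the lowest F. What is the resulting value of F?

Policy A (R := 165):
  R = 165
  F = -42 + 4·165 = 618
Policy B (R := 128):
  R = 128
  F = -42 + 4·128 = 470
Comparing — Policy A: F=618, Policy B: F=470. Lowest is 470 (Policy B).

470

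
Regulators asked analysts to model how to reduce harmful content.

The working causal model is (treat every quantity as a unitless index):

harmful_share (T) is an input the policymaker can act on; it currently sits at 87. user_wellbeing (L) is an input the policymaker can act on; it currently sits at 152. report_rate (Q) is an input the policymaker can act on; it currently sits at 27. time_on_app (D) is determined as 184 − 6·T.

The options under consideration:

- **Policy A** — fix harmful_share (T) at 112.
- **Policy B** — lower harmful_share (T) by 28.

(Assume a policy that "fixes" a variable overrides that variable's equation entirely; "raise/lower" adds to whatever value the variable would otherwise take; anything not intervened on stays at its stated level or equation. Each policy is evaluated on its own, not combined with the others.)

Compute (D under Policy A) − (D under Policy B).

-318

Policy A (T := 112):
  T = 112
  D = 184 − 6·112 = -488
Policy B (T − 28):
  T = 87 − 28 = 59
  D = 184 − 6·59 = -170
D: -488 − (-170) = -318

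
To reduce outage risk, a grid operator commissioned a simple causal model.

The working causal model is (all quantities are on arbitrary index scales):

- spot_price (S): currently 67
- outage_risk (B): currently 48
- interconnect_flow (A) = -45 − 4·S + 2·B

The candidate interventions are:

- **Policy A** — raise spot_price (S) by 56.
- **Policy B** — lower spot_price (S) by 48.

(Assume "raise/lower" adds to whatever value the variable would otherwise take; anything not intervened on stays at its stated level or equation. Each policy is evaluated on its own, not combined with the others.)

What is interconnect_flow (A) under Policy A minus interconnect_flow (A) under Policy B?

Policy A (S + 56):
  S = 67 + 56 = 123
  B = 48
  A = -45 − 4·123 + 2·48 = -441
Policy B (S − 48):
  S = 67 − 48 = 19
  B = 48
  A = -45 − 4·19 + 2·48 = -25
A: -441 − (-25) = -416

-416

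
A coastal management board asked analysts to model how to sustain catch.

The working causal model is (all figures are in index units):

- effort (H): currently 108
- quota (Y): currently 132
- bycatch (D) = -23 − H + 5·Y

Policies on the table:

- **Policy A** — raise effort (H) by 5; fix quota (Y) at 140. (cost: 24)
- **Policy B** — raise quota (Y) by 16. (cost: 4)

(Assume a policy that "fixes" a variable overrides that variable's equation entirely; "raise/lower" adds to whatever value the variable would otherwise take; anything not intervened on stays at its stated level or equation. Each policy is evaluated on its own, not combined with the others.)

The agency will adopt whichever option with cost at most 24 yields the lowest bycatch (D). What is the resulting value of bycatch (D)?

Policy A (H + 5, Y := 140):
  H = 108 + 5 = 113
  Y = 140
  D = -23 − 113 + 5·140 = 564
Policy B (Y + 16):
  H = 108
  Y = 132 + 16 = 148
  D = -23 − 108 + 5·148 = 609
Comparing — Policy A: D=564, Policy B: D=609. Lowest is 564 (Policy A).

564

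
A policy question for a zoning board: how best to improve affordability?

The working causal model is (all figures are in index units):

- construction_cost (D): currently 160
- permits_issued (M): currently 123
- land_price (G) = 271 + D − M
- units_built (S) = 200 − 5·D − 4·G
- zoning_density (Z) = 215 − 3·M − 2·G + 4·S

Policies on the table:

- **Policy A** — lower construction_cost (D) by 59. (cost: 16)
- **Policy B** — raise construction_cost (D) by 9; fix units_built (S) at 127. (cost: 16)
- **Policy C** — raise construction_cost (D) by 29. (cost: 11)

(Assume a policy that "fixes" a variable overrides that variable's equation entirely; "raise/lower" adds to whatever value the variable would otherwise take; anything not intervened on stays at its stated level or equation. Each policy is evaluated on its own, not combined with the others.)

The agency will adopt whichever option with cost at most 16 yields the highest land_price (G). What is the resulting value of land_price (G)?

337

Policy A (D − 59):
  D = 160 − 59 = 101
  M = 123
  G = 271 + 101 − 123 = 249
Policy B (D + 9, S := 127):
  D = 160 + 9 = 169
  M = 123
  G = 271 + 169 − 123 = 317
Policy C (D + 29):
  D = 160 + 29 = 189
  M = 123
  G = 271 + 189 − 123 = 337
Comparing — Policy A: G=249, Policy B: G=317, Policy C: G=337. Highest is 337 (Policy C).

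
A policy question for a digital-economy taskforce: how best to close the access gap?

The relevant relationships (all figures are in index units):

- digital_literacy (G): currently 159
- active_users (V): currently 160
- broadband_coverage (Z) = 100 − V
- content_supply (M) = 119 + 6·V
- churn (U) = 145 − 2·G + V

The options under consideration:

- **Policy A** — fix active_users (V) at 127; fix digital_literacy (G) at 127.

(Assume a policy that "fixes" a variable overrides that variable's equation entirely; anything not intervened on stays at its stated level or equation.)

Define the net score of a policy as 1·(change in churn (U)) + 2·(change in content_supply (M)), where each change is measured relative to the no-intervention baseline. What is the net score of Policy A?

-365

Baseline:
  G = 159
  V = 160
  M = 119 + 6·160 = 1079
  U = 145 − 2·159 + 160 = -13
Policy A (V := 127, G := 127):
  G = 127
  V = 127
  M = 119 + 6·127 = 881
  U = 145 − 2·127 + 127 = 18
ΔU = 18 − (-13) = 31; ΔM = 881 − 1079 = -198
Score = 1·31 + 2·(-198) = -365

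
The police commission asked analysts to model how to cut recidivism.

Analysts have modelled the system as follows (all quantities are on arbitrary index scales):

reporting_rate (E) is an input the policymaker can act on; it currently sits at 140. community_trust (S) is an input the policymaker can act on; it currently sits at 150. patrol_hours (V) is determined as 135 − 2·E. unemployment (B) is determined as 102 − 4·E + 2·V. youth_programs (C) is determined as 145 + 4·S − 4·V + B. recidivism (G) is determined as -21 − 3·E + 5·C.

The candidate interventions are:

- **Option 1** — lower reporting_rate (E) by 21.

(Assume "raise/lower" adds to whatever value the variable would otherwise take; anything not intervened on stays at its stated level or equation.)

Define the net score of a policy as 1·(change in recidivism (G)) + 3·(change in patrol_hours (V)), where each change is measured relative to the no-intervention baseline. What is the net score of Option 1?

189

Baseline:
  E = 140
  S = 150
  V = 135 − 2·140 = -145
  B = 102 − 4·140 + 2·(-145) = -748
  C = 145 + 4·150 − 4·(-145) + (-748) = 577
  G = -21 − 3·140 + 5·577 = 2444
Option 1 (E − 21):
  E = 140 − 21 = 119
  S = 150
  V = 135 − 2·119 = -103
  B = 102 − 4·119 + 2·(-103) = -580
  C = 145 + 4·150 − 4·(-103) + (-580) = 577
  G = -21 − 3·119 + 5·577 = 2507
ΔG = 2507 − 2444 = 63; ΔV = -103 − (-145) = 42
Score = 1·63 + 3·42 = 189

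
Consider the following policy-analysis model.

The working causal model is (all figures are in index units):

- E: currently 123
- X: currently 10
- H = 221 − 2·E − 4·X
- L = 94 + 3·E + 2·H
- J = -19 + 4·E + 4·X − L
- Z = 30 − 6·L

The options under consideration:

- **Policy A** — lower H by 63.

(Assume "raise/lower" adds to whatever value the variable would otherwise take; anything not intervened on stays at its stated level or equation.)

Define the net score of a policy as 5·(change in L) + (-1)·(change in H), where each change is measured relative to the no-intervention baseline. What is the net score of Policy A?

-567

Baseline:
  E = 123
  X = 10
  H = 221 − 2·123 − 4·10 = -65
  L = 94 + 3·123 + 2·(-65) = 333
Policy A (H − 63):
  E = 123
  X = 10
  H = 221 − 2·123 − 4·10 (−63 from intervention) = -128
  L = 94 + 3·123 + 2·(-128) = 207
ΔL = 207 − 333 = -126; ΔH = -128 − (-65) = -63
Score = 5·(-126) + (-1)·(-63) = -567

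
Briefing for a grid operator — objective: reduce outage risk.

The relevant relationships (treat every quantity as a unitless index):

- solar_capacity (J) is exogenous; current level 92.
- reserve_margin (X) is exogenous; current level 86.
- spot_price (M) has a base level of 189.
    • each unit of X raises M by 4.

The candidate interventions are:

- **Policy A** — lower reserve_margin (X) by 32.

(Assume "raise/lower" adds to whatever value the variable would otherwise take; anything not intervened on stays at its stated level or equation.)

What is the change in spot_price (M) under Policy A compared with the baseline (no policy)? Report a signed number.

-128

Baseline:
  X = 86
  M = 189 + 4·86 = 533
Policy A (X − 32):
  X = 86 − 32 = 54
  M = 189 + 4·54 = 405
Change in M: 405 − 533 = -128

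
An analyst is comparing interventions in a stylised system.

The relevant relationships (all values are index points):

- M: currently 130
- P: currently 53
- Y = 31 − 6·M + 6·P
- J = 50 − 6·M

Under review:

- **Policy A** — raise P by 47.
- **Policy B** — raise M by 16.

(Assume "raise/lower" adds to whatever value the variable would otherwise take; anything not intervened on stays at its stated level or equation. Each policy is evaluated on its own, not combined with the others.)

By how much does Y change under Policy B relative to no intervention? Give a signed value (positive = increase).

Baseline:
  M = 130
  P = 53
  Y = 31 − 6·130 + 6·53 = -431
Policy B (M + 16):
  M = 130 + 16 = 146
  P = 53
  Y = 31 − 6·146 + 6·53 = -527
Change in Y: -527 − (-431) = -96

-96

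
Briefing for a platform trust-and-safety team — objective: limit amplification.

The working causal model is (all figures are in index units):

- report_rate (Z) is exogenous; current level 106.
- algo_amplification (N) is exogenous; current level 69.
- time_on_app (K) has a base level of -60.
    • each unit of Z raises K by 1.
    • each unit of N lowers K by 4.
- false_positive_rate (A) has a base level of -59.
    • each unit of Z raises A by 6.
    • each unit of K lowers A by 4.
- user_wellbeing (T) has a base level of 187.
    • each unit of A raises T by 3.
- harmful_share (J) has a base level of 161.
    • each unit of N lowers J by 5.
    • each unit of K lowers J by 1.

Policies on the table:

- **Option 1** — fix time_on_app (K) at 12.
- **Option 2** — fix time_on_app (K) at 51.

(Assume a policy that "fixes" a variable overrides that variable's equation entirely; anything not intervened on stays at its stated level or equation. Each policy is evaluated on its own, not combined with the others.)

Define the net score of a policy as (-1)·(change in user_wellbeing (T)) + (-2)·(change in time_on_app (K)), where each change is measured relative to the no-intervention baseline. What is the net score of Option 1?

2420

Baseline:
  Z = 106
  N = 69
  K = -60 + 106 − 4·69 = -230
  A = -59 + 6·106 − 4·(-230) = 1497
  T = 187 + 3·1497 = 4678
Option 1 (K := 12):
  Z = 106
  N = 69
  K = 12
  A = -59 + 6·106 − 4·12 = 529
  T = 187 + 3·529 = 1774
ΔT = 1774 − 4678 = -2904; ΔK = 12 − (-230) = 242
Score = (-1)·(-2904) + (-2)·242 = 2420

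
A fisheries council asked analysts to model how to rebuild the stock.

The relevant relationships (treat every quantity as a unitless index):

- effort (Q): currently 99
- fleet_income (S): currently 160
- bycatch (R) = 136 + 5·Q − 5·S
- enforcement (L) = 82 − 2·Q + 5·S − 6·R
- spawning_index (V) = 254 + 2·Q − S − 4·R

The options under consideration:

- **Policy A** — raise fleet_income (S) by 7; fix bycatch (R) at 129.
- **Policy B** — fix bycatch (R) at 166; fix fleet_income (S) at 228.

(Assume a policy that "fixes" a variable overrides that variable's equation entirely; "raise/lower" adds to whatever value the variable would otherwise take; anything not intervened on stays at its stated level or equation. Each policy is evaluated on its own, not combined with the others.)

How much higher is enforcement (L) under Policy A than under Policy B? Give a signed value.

-83

Policy A (S + 7, R := 129):
  Q = 99
  S = 160 + 7 = 167
  R = 129
  L = 82 − 2·99 + 5·167 − 6·129 = -55
Policy B (R := 166, S := 228):
  Q = 99
  S = 228
  R = 166
  L = 82 − 2·99 + 5·228 − 6·166 = 28
L: -55 − 28 = -83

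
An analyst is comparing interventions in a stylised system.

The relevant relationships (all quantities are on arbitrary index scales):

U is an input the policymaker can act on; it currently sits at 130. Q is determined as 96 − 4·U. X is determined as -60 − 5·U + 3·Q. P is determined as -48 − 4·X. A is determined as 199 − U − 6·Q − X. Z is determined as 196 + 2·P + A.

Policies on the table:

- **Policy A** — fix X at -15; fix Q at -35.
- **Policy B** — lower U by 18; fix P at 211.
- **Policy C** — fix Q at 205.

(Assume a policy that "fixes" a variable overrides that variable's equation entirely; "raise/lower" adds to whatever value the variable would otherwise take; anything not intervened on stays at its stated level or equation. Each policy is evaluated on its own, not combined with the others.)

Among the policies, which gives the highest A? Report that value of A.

Policy A (X := -15, Q := -35):
  U = 130
  Q = -35
  X = -15
  A = 199 − 130 − 6·(-35) − (-15) = 294
Policy B (U − 18, P := 211):
  U = 130 − 18 = 112
  Q = 96 − 4·112 = -352
  X = -60 − 5·112 + 3·(-352) = -1676
  A = 199 − 112 − 6·(-352) − (-1676) = 3875
Policy C (Q := 205):
  U = 130
  Q = 205
  X = -60 − 5·130 + 3·205 = -95
  A = 199 − 130 − 6·205 − (-95) = -1066
Comparing — Policy A: A=294, Policy B: A=3875, Policy C: A=-1066. Highest is 3875 (Policy B).

3875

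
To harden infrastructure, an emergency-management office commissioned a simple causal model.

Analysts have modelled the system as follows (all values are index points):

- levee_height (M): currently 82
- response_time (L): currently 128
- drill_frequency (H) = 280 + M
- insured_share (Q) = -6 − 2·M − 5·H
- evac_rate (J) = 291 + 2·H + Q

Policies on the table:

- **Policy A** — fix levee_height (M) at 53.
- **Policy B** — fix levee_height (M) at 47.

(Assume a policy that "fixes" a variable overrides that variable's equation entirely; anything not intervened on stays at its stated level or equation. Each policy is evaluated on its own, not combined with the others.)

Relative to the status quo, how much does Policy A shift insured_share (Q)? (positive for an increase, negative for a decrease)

Baseline:
  M = 82
  H = 280 + 82 = 362
  Q = -6 − 2·82 − 5·362 = -1980
Policy A (M := 53):
  M = 53
  H = 280 + 53 = 333
  Q = -6 − 2·53 − 5·333 = -1777
Change in Q: -1777 − (-1980) = 203

203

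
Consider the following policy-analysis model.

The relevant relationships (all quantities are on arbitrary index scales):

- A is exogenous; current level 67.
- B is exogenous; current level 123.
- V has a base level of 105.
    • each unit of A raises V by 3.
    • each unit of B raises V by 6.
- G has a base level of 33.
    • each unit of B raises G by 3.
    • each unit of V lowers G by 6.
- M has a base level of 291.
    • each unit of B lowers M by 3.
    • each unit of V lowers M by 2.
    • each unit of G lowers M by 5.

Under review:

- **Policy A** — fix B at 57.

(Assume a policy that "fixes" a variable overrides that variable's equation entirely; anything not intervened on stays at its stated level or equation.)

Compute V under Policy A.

Policy A (B := 57):
  A = 67
  B = 57
  V = 105 + 3·67 + 6·57 = 648

648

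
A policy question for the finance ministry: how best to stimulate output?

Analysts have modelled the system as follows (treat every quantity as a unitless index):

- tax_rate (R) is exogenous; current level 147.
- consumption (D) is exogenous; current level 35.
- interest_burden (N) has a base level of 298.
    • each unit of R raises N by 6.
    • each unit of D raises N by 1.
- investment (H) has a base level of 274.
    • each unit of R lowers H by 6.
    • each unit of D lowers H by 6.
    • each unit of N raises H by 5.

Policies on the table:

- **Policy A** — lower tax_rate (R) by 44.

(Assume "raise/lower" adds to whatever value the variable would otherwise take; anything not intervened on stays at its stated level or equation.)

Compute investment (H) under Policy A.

4201

Policy A (R − 44):
  R = 147 − 44 = 103
  D = 35
  N = 298 + 6·103 + 35 = 951
  H = 274 − 6·103 − 6·35 + 5·951 = 4201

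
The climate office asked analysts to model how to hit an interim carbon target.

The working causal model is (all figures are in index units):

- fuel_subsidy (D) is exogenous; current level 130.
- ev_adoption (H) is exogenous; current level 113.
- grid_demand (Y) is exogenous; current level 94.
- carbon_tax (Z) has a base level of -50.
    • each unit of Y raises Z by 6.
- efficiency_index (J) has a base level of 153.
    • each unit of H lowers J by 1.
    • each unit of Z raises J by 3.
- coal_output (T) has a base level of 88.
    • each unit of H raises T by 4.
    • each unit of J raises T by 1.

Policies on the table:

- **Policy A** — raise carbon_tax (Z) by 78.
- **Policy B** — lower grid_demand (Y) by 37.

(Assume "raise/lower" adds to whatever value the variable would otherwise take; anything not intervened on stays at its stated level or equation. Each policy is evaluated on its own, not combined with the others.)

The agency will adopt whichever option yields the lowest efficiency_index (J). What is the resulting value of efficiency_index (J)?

Policy A (Z + 78):
  H = 113
  Y = 94
  Z = -50 + 6·94 (+78 from intervention) = 592
  J = 153 − 113 + 3·592 = 1816
Policy B (Y − 37):
  H = 113
  Y = 94 − 37 = 57
  Z = -50 + 6·57 = 292
  J = 153 − 113 + 3·292 = 916
Comparing — Policy A: J=1816, Policy B: J=916. Lowest is 916 (Policy B).

916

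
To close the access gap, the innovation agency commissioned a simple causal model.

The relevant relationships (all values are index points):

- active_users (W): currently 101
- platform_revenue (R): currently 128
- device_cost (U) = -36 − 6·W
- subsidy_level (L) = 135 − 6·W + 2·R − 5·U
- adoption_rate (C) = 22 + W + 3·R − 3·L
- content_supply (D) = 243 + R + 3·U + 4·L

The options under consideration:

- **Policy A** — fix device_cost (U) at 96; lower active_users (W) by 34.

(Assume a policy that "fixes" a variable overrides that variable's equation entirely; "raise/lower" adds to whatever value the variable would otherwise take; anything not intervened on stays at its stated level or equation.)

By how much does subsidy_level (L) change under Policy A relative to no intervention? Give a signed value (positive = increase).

Baseline:
  W = 101
  R = 128
  U = -36 − 6·101 = -642
  L = 135 − 6·101 + 2·128 − 5·(-642) = 2995
Policy A (U := 96, W − 34):
  W = 101 − 34 = 67
  R = 128
  U = 96
  L = 135 − 6·67 + 2·128 − 5·96 = -491
Change in L: -491 − 2995 = -3486

-3486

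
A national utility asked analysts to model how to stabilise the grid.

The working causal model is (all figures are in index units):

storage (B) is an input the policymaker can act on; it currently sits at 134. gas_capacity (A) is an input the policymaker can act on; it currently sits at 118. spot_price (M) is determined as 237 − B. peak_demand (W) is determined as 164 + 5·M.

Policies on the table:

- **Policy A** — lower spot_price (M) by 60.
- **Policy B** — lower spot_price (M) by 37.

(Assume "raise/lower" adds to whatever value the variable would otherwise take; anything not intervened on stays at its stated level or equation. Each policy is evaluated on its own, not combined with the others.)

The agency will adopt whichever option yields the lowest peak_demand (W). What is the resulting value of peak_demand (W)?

379

Policy A (M − 60):
  B = 134
  M = 237 − 134 (−60 from intervention) = 43
  W = 164 + 5·43 = 379
Policy B (M − 37):
  B = 134
  M = 237 − 134 (−37 from intervention) = 66
  W = 164 + 5·66 = 494
Comparing — Policy A: W=379, Policy B: W=494. Lowest is 379 (Policy A).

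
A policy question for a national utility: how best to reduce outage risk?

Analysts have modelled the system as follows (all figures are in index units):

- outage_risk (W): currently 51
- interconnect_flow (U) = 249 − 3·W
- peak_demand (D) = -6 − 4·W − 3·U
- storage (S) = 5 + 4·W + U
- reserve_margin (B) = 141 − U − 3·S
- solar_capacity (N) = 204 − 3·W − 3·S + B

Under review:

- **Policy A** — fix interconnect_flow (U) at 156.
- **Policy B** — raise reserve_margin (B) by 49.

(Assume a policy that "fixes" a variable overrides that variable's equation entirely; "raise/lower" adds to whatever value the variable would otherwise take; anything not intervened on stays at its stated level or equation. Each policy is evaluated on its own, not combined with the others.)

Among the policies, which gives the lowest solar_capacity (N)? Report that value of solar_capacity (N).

-2154

Policy A (U := 156):
  W = 51
  U = 156
  S = 5 + 4·51 + 156 = 365
  B = 141 − 156 − 3·365 = -1110
  N = 204 − 3·51 − 3·365 + (-1110) = -2154
Policy B (B + 49):
  W = 51
  U = 249 − 3·51 = 96
  S = 5 + 4·51 + 96 = 305
  B = 141 − 96 − 3·305 (+49 from intervention) = -821
  N = 204 − 3·51 − 3·305 + (-821) = -1685
Comparing — Policy A: N=-2154, Policy B: N=-1685. Lowest is -2154 (Policy A).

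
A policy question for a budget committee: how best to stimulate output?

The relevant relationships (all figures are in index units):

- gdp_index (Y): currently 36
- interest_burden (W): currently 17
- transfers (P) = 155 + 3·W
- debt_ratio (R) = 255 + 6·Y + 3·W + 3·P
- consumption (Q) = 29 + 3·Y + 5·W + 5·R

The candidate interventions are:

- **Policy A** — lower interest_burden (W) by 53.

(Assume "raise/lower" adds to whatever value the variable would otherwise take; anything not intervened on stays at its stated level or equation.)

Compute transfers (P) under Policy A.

Policy A (W − 53):
  W = 17 − 53 = -36
  P = 155 + 3·(-36) = 47

47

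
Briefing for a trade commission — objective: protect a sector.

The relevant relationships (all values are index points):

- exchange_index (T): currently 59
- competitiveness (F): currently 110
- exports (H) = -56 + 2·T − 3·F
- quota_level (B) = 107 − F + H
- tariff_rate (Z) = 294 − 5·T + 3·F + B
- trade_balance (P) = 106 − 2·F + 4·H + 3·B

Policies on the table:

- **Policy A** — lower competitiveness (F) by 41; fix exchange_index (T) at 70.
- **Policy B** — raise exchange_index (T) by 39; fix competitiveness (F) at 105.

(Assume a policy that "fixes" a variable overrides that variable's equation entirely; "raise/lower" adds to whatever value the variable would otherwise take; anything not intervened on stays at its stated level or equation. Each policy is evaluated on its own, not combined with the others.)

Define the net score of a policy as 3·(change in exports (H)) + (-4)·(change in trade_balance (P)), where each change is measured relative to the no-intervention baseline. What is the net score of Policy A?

Baseline:
  T = 59
  F = 110
  H = -56 + 2·59 − 3·110 = -268
  B = 107 − 110 + (-268) = -271
  P = 106 − 2·110 + 4·(-268) + 3·(-271) = -1999
Policy A (F − 41, T := 70):
  T = 70
  F = 110 − 41 = 69
  H = -56 + 2·70 − 3·69 = -123
  B = 107 − 69 + (-123) = -85
  P = 106 − 2·69 + 4·(-123) + 3·(-85) = -779
ΔH = -123 − (-268) = 145; ΔP = -779 − (-1999) = 1220
Score = 3·145 + (-4)·1220 = -4445

-4445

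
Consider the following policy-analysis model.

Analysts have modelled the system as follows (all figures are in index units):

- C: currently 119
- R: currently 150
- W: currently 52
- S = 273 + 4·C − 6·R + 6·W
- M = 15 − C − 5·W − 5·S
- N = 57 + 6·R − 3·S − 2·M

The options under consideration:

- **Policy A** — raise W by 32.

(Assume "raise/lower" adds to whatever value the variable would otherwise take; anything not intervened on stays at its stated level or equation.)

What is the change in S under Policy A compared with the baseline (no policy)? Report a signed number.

192

Baseline:
  C = 119
  R = 150
  W = 52
  S = 273 + 4·119 − 6·150 + 6·52 = 161
Policy A (W + 32):
  C = 119
  R = 150
  W = 52 + 32 = 84
  S = 273 + 4·119 − 6·150 + 6·84 = 353
Change in S: 353 − 161 = 192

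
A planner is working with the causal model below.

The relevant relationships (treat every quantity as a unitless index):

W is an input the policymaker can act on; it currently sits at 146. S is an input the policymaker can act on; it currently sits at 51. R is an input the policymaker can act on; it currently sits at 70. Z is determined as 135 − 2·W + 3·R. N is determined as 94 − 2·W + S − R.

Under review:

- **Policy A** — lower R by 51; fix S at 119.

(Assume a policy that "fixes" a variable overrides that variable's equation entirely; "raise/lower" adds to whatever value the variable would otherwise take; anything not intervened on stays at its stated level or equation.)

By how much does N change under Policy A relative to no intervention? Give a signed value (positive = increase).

Baseline:
  W = 146
  S = 51
  R = 70
  N = 94 − 2·146 + 51 − 70 = -217
Policy A (R − 51, S := 119):
  W = 146
  S = 119
  R = 70 − 51 = 19
  N = 94 − 2·146 + 119 − 19 = -98
Change in N: -98 − (-217) = 119

119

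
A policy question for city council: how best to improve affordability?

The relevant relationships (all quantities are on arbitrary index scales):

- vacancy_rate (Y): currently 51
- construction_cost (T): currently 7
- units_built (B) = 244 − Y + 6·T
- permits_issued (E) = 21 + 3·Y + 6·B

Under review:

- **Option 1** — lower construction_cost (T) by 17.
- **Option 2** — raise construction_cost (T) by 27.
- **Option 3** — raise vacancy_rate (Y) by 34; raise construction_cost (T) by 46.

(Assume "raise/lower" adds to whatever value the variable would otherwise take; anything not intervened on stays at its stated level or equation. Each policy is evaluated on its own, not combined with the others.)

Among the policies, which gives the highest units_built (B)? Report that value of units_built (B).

477

Option 1 (T − 17):
  Y = 51
  T = 7 − 17 = -10
  B = 244 − 51 + 6·(-10) = 133
Option 2 (T + 27):
  Y = 51
  T = 7 + 27 = 34
  B = 244 − 51 + 6·34 = 397
Option 3 (Y + 34, T + 46):
  Y = 51 + 34 = 85
  T = 7 + 46 = 53
  B = 244 − 85 + 6·53 = 477
Comparing — Option 1: B=133, Option 2: B=397, Option 3: B=477. Highest is 477 (Option 3).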